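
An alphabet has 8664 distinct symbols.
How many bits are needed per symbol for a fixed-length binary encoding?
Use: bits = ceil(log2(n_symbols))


log2(8664) = 13.0808
Bracket: 2^13 = 8192 < 8664 <= 2^14 = 16384
So ceil(log2(8664)) = 14

bits = ceil(log2(8664)) = ceil(13.0808) = 14 bits


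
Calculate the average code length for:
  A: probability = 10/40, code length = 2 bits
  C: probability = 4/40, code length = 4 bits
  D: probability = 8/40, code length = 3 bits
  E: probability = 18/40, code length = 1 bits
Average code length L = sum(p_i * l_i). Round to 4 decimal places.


Weighted contributions p_i * l_i:
  A: (10/40) * 2 = 20/40
  C: (4/40) * 4 = 16/40
  D: (8/40) * 3 = 24/40
  E: (18/40) * 1 = 18/40
Sum = (20 + 16 + 24 + 18)/40 = 78/40

L = 78/40 = 1.9500 bits/symbol


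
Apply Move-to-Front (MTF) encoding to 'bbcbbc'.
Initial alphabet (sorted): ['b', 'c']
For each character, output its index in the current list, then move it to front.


MTF encoding:
'b': index 0 in ['b', 'c'] -> ['b', 'c']
'b': index 0 in ['b', 'c'] -> ['b', 'c']
'c': index 1 in ['b', 'c'] -> ['c', 'b']
'b': index 1 in ['c', 'b'] -> ['b', 'c']
'b': index 0 in ['b', 'c'] -> ['b', 'c']
'c': index 1 in ['b', 'c'] -> ['c', 'b']


Output: [0, 0, 1, 1, 0, 1]


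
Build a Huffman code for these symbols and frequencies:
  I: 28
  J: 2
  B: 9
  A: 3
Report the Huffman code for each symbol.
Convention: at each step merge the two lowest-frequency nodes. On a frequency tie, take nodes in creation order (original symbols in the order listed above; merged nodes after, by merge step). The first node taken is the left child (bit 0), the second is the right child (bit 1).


Huffman tree construction:
Step 1: Merge J(2) + A(3) = 5
Step 2: Merge (J+A)(5) + B(9) = 14
Step 3: Merge ((J+A)+B)(14) + I(28) = 42
Read each symbol's code off the tree from the root (left child = 0, right child = 1).

Codes:
  I: 1 (length 1)
  J: 000 (length 3)
  B: 01 (length 2)
  A: 001 (length 3)
Average code length: 61/42 = 1.4524 bits/symbol


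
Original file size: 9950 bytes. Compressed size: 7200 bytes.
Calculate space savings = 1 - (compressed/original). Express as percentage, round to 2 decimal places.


ratio = compressed/original = 7200/9950 = 0.723618
savings = 1 - ratio = 1 - 0.723618 = 0.276382
as a percentage: 0.276382 * 100 = 27.64%

Space savings = 1 - 7200/9950 = 27.64%


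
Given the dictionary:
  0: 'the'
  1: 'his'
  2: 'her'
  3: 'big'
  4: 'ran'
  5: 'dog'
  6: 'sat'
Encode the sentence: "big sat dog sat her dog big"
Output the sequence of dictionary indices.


Look up each word in the dictionary:
  'big' -> 3
  'sat' -> 6
  'dog' -> 5
  'sat' -> 6
  'her' -> 2
  'dog' -> 5
  'big' -> 3

Encoded: [3, 6, 5, 6, 2, 5, 3]


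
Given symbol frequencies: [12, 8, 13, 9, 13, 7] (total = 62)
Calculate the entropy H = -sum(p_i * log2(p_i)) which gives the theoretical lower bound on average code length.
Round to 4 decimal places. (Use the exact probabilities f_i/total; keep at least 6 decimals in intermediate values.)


Per-symbol terms -p_i * log2(p_i) with p_i = f_i/62:
  p = 12/62 = 0.193548: log2(p) = -2.369234, -p*log2(p) = 0.458561
  p = 8/62 = 0.129032: log2(p) = -2.954196, -p*log2(p) = 0.381187
  p = 13/62 = 0.209677: log2(p) = -2.253757, -p*log2(p) = 0.472562
  p = 9/62 = 0.145161: log2(p) = -2.784271, -p*log2(p) = 0.404168
  p = 13/62 = 0.209677: log2(p) = -2.253757, -p*log2(p) = 0.472562
  p = 7/62 = 0.112903: log2(p) = -3.146841, -p*log2(p) = 0.355289
H = 0.458561 + 0.381187 + 0.472562 + 0.404168 + 0.472562 + 0.355289 = 2.544329

H = 2.5443 bits/symbol


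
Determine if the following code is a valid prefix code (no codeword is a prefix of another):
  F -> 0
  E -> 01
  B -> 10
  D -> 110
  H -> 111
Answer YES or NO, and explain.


Checking each pair (does one codeword prefix another?):
  F='0' vs E='01': prefix -- VIOLATION

NO -- this is NOT a valid prefix code. F (0) is a prefix of E (01).


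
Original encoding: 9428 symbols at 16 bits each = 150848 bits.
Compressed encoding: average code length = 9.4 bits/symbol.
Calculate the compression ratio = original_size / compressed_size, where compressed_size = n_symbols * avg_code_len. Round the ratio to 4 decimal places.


original_size = n_symbols * orig_bits = 9428 * 16 = 150848 bits
compressed_size = n_symbols * avg_code_len = 9428 * 9.4 = 88623.2 bits
ratio = original_size / compressed_size = 150848 / 88623.2 = 1.7021

Compression ratio = 1.7021


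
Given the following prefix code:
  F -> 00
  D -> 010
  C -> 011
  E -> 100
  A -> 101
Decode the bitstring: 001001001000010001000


Decoding step by step:
Bits 00 -> F
Bits 100 -> E
Bits 100 -> E
Bits 100 -> E
Bits 00 -> F
Bits 100 -> E
Bits 010 -> D
Bits 00 -> F


Decoded message: FEEEFEDF


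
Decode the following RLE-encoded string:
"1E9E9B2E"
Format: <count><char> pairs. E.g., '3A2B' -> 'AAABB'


Expanding each <count><char> pair:
  1E -> 'E'
  9E -> 'EEEEEEEEE'
  9B -> 'BBBBBBBBB'
  2E -> 'EE'

Decoded = EEEEEEEEEEBBBBBBBBBEE


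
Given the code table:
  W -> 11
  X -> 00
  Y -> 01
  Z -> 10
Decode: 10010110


Decoding:
10 -> Z
01 -> Y
01 -> Y
10 -> Z


Result: ZYYZ


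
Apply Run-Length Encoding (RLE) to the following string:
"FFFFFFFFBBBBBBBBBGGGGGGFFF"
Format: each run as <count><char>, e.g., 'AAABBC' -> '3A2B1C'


Scanning runs left to right:
  i=0: run of 'F' x 8 -> '8F'
  i=8: run of 'B' x 9 -> '9B'
  i=17: run of 'G' x 6 -> '6G'
  i=23: run of 'F' x 3 -> '3F'

RLE = 8F9B6G3F


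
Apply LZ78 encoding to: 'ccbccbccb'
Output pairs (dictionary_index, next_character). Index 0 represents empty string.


LZ78 encoding steps:
Dictionary: {0: ''}
Step 1: w='' (idx 0), next='c' -> output (0, 'c'), add 'c' as idx 1
Step 2: w='c' (idx 1), next='b' -> output (1, 'b'), add 'cb' as idx 2
Step 3: w='c' (idx 1), next='c' -> output (1, 'c'), add 'cc' as idx 3
Step 4: w='' (idx 0), next='b' -> output (0, 'b'), add 'b' as idx 4
Step 5: w='cc' (idx 3), next='b' -> output (3, 'b'), add 'ccb' as idx 5


Encoded: [(0, 'c'), (1, 'b'), (1, 'c'), (0, 'b'), (3, 'b')]


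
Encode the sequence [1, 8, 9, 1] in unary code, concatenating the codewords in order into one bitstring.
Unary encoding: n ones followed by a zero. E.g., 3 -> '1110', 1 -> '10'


Encode each number as n ones followed by a terminating 0:
  1 -> 10 (2 bits)
  8 -> 111111110 (9 bits)
  9 -> 1111111110 (10 bits)
  1 -> 10 (2 bits)
Total length = 2 + 9 + 10 + 2 = 23 bits.

Unary([1, 8, 9, 1]) = 10111111110111111111010 (23 bits)


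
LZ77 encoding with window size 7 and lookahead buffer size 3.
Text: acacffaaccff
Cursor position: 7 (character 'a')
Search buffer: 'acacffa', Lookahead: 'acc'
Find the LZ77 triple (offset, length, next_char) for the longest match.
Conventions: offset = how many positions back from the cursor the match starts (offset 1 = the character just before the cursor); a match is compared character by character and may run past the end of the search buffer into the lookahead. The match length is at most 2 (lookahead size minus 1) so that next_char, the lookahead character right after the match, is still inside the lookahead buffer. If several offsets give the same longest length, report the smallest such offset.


Try each offset into the search buffer:
  offset=1 (pos 6, char 'a'): match length 1
  offset=2 (pos 5, char 'f'): match length 0
  offset=3 (pos 4, char 'f'): match length 0
  offset=4 (pos 3, char 'c'): match length 0
  offset=5 (pos 2, char 'a'): match length 2
  offset=6 (pos 1, char 'c'): match length 0
  offset=7 (pos 0, char 'a'): match length 2
Longest match has length 2, found at offsets 5, 7; take the smallest, offset 5.
next_char = character at position 7 + 2 = 9 -> 'c'

Best match: offset=5, length=2 (matching 'ac' starting at position 2)
LZ77 triple: (5, 2, 'c')


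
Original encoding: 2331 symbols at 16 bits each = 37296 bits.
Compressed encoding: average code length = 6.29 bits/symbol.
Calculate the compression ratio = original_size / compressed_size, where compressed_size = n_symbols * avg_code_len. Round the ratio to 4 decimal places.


original_size = n_symbols * orig_bits = 2331 * 16 = 37296 bits
compressed_size = n_symbols * avg_code_len = 2331 * 6.29 = 14661.99 bits
ratio = original_size / compressed_size = 37296 / 14661.99 = 2.5437

Compression ratio = 2.5437


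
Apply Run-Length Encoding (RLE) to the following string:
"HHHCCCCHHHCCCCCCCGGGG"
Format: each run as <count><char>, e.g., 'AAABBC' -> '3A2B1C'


Scanning runs left to right:
  i=0: run of 'H' x 3 -> '3H'
  i=3: run of 'C' x 4 -> '4C'
  i=7: run of 'H' x 3 -> '3H'
  i=10: run of 'C' x 7 -> '7C'
  i=17: run of 'G' x 4 -> '4G'

RLE = 3H4C3H7C4G


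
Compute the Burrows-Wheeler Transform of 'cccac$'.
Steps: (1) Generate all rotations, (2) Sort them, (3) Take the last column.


Rotations (sorted):
  0: $cccac -> last char: c
  1: ac$ccc -> last char: c
  2: c$ccca -> last char: a
  3: cac$cc -> last char: c
  4: ccac$c -> last char: c
  5: cccac$ -> last char: $


BWT = ccacc$


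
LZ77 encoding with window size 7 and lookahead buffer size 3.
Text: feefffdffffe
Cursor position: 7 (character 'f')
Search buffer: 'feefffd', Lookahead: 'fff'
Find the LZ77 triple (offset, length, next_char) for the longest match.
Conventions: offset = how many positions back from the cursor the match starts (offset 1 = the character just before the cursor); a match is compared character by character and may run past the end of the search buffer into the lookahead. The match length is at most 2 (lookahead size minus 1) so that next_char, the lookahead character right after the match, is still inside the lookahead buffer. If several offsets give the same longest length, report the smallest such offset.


Try each offset into the search buffer:
  offset=1 (pos 6, char 'd'): match length 0
  offset=2 (pos 5, char 'f'): match length 1
  offset=3 (pos 4, char 'f'): match length 2
  offset=4 (pos 3, char 'f'): match length 2
  offset=5 (pos 2, char 'e'): match length 0
  offset=6 (pos 1, char 'e'): match length 0
  offset=7 (pos 0, char 'f'): match length 1
Longest match has length 2, found at offsets 3, 4; take the smallest, offset 3.
next_char = character at position 7 + 2 = 9 -> 'f'

Best match: offset=3, length=2 (matching 'ff' starting at position 4)
LZ77 triple: (3, 2, 'f')


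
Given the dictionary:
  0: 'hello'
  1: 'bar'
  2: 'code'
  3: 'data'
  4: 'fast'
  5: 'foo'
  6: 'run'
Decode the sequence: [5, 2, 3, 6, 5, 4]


Look up each index in the dictionary:
  5 -> 'foo'
  2 -> 'code'
  3 -> 'data'
  6 -> 'run'
  5 -> 'foo'
  4 -> 'fast'

Decoded: "foo code data run foo fast"


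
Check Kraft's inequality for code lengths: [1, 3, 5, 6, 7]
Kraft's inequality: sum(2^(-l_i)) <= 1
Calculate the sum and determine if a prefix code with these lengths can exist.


Sum = 2^(-1) + 2^(-3) + 2^(-5) + 2^(-6) + 2^(-7)
    = 0.5 + 0.125 + 0.03125 + 0.015625 + 0.0078125
    = 87/128 = 0.6796875
Since 0.6796875 <= 1, Kraft's inequality IS satisfied.
A prefix code with these lengths CAN exist.

Kraft sum = 0.6796875. Satisfied.


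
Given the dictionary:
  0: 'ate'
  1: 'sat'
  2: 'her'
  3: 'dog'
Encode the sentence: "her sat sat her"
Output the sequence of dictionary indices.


Look up each word in the dictionary:
  'her' -> 2
  'sat' -> 1
  'sat' -> 1
  'her' -> 2

Encoded: [2, 1, 1, 2]


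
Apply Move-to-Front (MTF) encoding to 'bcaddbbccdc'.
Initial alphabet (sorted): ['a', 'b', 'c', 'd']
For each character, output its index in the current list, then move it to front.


MTF encoding:
'b': index 1 in ['a', 'b', 'c', 'd'] -> ['b', 'a', 'c', 'd']
'c': index 2 in ['b', 'a', 'c', 'd'] -> ['c', 'b', 'a', 'd']
'a': index 2 in ['c', 'b', 'a', 'd'] -> ['a', 'c', 'b', 'd']
'd': index 3 in ['a', 'c', 'b', 'd'] -> ['d', 'a', 'c', 'b']
'd': index 0 in ['d', 'a', 'c', 'b'] -> ['d', 'a', 'c', 'b']
'b': index 3 in ['d', 'a', 'c', 'b'] -> ['b', 'd', 'a', 'c']
'b': index 0 in ['b', 'd', 'a', 'c'] -> ['b', 'd', 'a', 'c']
'c': index 3 in ['b', 'd', 'a', 'c'] -> ['c', 'b', 'd', 'a']
'c': index 0 in ['c', 'b', 'd', 'a'] -> ['c', 'b', 'd', 'a']
'd': index 2 in ['c', 'b', 'd', 'a'] -> ['d', 'c', 'b', 'a']
'c': index 1 in ['d', 'c', 'b', 'a'] -> ['c', 'd', 'b', 'a']


Output: [1, 2, 2, 3, 0, 3, 0, 3, 0, 2, 1]


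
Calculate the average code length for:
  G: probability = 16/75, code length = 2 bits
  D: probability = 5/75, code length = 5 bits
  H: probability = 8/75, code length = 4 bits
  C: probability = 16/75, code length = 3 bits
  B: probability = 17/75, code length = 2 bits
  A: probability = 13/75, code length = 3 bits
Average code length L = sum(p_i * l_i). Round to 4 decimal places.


Weighted contributions p_i * l_i:
  G: (16/75) * 2 = 32/75
  D: (5/75) * 5 = 25/75
  H: (8/75) * 4 = 32/75
  C: (16/75) * 3 = 48/75
  B: (17/75) * 2 = 34/75
  A: (13/75) * 3 = 39/75
Sum = (32 + 25 + 32 + 48 + 34 + 39)/75 = 210/75

L = 210/75 = 2.8000 bits/symbol


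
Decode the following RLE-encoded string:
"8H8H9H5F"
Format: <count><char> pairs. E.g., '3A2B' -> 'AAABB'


Expanding each <count><char> pair:
  8H -> 'HHHHHHHH'
  8H -> 'HHHHHHHH'
  9H -> 'HHHHHHHHH'
  5F -> 'FFFFF'

Decoded = HHHHHHHHHHHHHHHHHHHHHHHHHFFFFF


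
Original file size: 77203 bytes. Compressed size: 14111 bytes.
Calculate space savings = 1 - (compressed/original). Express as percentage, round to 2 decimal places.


ratio = compressed/original = 14111/77203 = 0.182778
savings = 1 - ratio = 1 - 0.182778 = 0.817222
as a percentage: 0.817222 * 100 = 81.72%

Space savings = 1 - 14111/77203 = 81.72%


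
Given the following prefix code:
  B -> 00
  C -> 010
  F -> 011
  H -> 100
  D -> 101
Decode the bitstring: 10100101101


Decoding step by step:
Bits 101 -> D
Bits 00 -> B
Bits 101 -> D
Bits 101 -> D


Decoded message: DBDD


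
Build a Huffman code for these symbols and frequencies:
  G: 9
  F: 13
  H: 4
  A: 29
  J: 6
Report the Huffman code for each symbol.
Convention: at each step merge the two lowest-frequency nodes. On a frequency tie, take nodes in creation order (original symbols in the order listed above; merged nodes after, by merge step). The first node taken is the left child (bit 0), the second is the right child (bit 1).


Huffman tree construction:
Step 1: Merge H(4) + J(6) = 10
Step 2: Merge G(9) + (H+J)(10) = 19
Step 3: Merge F(13) + (G+(H+J))(19) = 32
Step 4: Merge A(29) + (F+(G+(H+J)))(32) = 61
Read each symbol's code off the tree from the root (left child = 0, right child = 1).

Codes:
  G: 110 (length 3)
  F: 10 (length 2)
  H: 1110 (length 4)
  A: 0 (length 1)
  J: 1111 (length 4)
Average code length: 122/61 = 2.0000 bits/symbol


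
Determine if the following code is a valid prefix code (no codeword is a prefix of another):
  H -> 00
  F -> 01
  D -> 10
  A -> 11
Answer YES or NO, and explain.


Checking each pair (does one codeword prefix another?):
  H='00' vs F='01': no prefix
  H='00' vs D='10': no prefix
  H='00' vs A='11': no prefix
  F='01' vs H='00': no prefix
  F='01' vs D='10': no prefix
  F='01' vs A='11': no prefix
  D='10' vs H='00': no prefix
  D='10' vs F='01': no prefix
  D='10' vs A='11': no prefix
  A='11' vs H='00': no prefix
  A='11' vs F='01': no prefix
  A='11' vs D='10': no prefix
No violation found over all pairs.

YES -- this is a valid prefix code. No codeword is a prefix of any other codeword.


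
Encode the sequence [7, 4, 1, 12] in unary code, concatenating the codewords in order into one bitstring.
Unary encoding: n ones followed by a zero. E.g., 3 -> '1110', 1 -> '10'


Encode each number as n ones followed by a terminating 0:
  7 -> 11111110 (8 bits)
  4 -> 11110 (5 bits)
  1 -> 10 (2 bits)
  12 -> 1111111111110 (13 bits)
Total length = 8 + 5 + 2 + 13 = 28 bits.

Unary([7, 4, 1, 12]) = 1111111011110101111111111110 (28 bits)


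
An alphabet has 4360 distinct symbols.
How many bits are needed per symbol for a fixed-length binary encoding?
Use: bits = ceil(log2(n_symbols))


log2(4360) = 12.0901
Bracket: 2^12 = 4096 < 4360 <= 2^13 = 8192
So ceil(log2(4360)) = 13

bits = ceil(log2(4360)) = ceil(12.0901) = 13 bits


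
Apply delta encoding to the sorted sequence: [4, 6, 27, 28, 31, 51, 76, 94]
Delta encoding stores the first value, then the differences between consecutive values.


First value: 4
Deltas:
  6 - 4 = 2
  27 - 6 = 21
  28 - 27 = 1
  31 - 28 = 3
  51 - 31 = 20
  76 - 51 = 25
  94 - 76 = 18


Delta encoded: [4, 2, 21, 1, 3, 20, 25, 18]


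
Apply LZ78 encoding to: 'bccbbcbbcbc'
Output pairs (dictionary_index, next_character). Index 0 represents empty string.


LZ78 encoding steps:
Dictionary: {0: ''}
Step 1: w='' (idx 0), next='b' -> output (0, 'b'), add 'b' as idx 1
Step 2: w='' (idx 0), next='c' -> output (0, 'c'), add 'c' as idx 2
Step 3: w='c' (idx 2), next='b' -> output (2, 'b'), add 'cb' as idx 3
Step 4: w='b' (idx 1), next='c' -> output (1, 'c'), add 'bc' as idx 4
Step 5: w='b' (idx 1), next='b' -> output (1, 'b'), add 'bb' as idx 5
Step 6: w='cb' (idx 3), next='c' -> output (3, 'c'), add 'cbc' as idx 6


Encoded: [(0, 'b'), (0, 'c'), (2, 'b'), (1, 'c'), (1, 'b'), (3, 'c')]


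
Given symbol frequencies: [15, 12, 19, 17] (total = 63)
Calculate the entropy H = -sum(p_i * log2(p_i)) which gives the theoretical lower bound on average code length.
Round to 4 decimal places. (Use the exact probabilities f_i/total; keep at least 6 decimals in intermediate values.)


Per-symbol terms -p_i * log2(p_i) with p_i = f_i/63:
  p = 15/63 = 0.238095: log2(p) = -2.070389, -p*log2(p) = 0.492950
  p = 12/63 = 0.190476: log2(p) = -2.392317, -p*log2(p) = 0.455680
  p = 19/63 = 0.301587: log2(p) = -1.729352, -p*log2(p) = 0.521551
  p = 17/63 = 0.269841: log2(p) = -1.889817, -p*log2(p) = 0.509951
H = 0.492950 + 0.455680 + 0.521551 + 0.509951 = 1.980132

H = 1.9801 bits/symbol


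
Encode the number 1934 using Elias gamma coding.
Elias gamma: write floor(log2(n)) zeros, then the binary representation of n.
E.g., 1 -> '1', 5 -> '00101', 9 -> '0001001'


num_bits = floor(log2(1934)) + 1 = 11
leading_zeros = num_bits - 1 = 10
binary(1934) = 11110001110

Elias gamma(1934) = '0000000000' + '11110001110' = 000000000011110001110 (21 bits)


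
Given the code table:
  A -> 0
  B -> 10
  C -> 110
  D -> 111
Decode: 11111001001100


Decoding:
111 -> D
110 -> C
0 -> A
10 -> B
0 -> A
110 -> C
0 -> A


Result: DCABACA


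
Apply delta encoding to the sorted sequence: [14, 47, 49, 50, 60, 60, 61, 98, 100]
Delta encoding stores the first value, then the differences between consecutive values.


First value: 14
Deltas:
  47 - 14 = 33
  49 - 47 = 2
  50 - 49 = 1
  60 - 50 = 10
  60 - 60 = 0
  61 - 60 = 1
  98 - 61 = 37
  100 - 98 = 2


Delta encoded: [14, 33, 2, 1, 10, 0, 1, 37, 2]


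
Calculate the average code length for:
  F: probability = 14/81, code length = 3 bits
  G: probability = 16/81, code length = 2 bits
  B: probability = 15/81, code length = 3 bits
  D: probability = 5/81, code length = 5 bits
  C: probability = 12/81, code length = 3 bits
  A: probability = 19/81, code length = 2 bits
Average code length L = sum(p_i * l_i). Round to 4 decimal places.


Weighted contributions p_i * l_i:
  F: (14/81) * 3 = 42/81
  G: (16/81) * 2 = 32/81
  B: (15/81) * 3 = 45/81
  D: (5/81) * 5 = 25/81
  C: (12/81) * 3 = 36/81
  A: (19/81) * 2 = 38/81
Sum = (42 + 32 + 45 + 25 + 36 + 38)/81 = 218/81

L = 218/81 = 2.6914 bits/symbol


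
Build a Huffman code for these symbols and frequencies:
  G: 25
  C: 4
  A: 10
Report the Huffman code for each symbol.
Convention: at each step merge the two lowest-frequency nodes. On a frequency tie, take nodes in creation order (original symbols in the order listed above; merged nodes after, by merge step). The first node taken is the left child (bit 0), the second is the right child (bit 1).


Huffman tree construction:
Step 1: Merge C(4) + A(10) = 14
Step 2: Merge (C+A)(14) + G(25) = 39
Read each symbol's code off the tree from the root (left child = 0, right child = 1).

Codes:
  G: 1 (length 1)
  C: 00 (length 2)
  A: 01 (length 2)
Average code length: 53/39 = 1.3590 bits/symbol


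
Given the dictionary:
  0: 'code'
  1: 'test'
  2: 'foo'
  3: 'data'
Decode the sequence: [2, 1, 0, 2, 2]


Look up each index in the dictionary:
  2 -> 'foo'
  1 -> 'test'
  0 -> 'code'
  2 -> 'foo'
  2 -> 'foo'

Decoded: "foo test code foo foo"


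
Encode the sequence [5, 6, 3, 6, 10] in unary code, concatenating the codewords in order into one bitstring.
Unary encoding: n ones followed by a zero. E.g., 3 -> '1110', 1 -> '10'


Encode each number as n ones followed by a terminating 0:
  5 -> 111110 (6 bits)
  6 -> 1111110 (7 bits)
  3 -> 1110 (4 bits)
  6 -> 1111110 (7 bits)
  10 -> 11111111110 (11 bits)
Total length = 6 + 7 + 4 + 7 + 11 = 35 bits.

Unary([5, 6, 3, 6, 10]) = 11111011111101110111111011111111110 (35 bits)


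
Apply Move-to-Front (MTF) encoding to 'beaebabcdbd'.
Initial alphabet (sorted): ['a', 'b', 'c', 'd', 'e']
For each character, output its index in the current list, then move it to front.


MTF encoding:
'b': index 1 in ['a', 'b', 'c', 'd', 'e'] -> ['b', 'a', 'c', 'd', 'e']
'e': index 4 in ['b', 'a', 'c', 'd', 'e'] -> ['e', 'b', 'a', 'c', 'd']
'a': index 2 in ['e', 'b', 'a', 'c', 'd'] -> ['a', 'e', 'b', 'c', 'd']
'e': index 1 in ['a', 'e', 'b', 'c', 'd'] -> ['e', 'a', 'b', 'c', 'd']
'b': index 2 in ['e', 'a', 'b', 'c', 'd'] -> ['b', 'e', 'a', 'c', 'd']
'a': index 2 in ['b', 'e', 'a', 'c', 'd'] -> ['a', 'b', 'e', 'c', 'd']
'b': index 1 in ['a', 'b', 'e', 'c', 'd'] -> ['b', 'a', 'e', 'c', 'd']
'c': index 3 in ['b', 'a', 'e', 'c', 'd'] -> ['c', 'b', 'a', 'e', 'd']
'd': index 4 in ['c', 'b', 'a', 'e', 'd'] -> ['d', 'c', 'b', 'a', 'e']
'b': index 2 in ['d', 'c', 'b', 'a', 'e'] -> ['b', 'd', 'c', 'a', 'e']
'd': index 1 in ['b', 'd', 'c', 'a', 'e'] -> ['d', 'b', 'c', 'a', 'e']


Output: [1, 4, 2, 1, 2, 2, 1, 3, 4, 2, 1]


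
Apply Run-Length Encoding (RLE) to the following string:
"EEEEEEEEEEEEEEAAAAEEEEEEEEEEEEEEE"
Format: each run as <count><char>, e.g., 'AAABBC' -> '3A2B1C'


Scanning runs left to right:
  i=0: run of 'E' x 14 -> '14E'
  i=14: run of 'A' x 4 -> '4A'
  i=18: run of 'E' x 15 -> '15E'

RLE = 14E4A15E


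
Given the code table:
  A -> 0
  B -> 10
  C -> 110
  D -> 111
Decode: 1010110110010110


Decoding:
10 -> B
10 -> B
110 -> C
110 -> C
0 -> A
10 -> B
110 -> C


Result: BBCCABC


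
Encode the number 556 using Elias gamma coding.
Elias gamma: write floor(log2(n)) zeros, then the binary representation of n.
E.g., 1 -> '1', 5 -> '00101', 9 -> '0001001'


num_bits = floor(log2(556)) + 1 = 10
leading_zeros = num_bits - 1 = 9
binary(556) = 1000101100

Elias gamma(556) = '000000000' + '1000101100' = 0000000001000101100 (19 bits)


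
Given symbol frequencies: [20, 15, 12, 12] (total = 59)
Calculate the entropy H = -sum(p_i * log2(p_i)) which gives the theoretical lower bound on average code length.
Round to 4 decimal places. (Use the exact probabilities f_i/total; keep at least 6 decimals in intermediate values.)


Per-symbol terms -p_i * log2(p_i) with p_i = f_i/59:
  p = 20/59 = 0.338983: log2(p) = -1.560715, -p*log2(p) = 0.529056
  p = 15/59 = 0.254237: log2(p) = -1.975752, -p*log2(p) = 0.502310
  p = 12/59 = 0.203390: log2(p) = -2.297681, -p*log2(p) = 0.467325
  p = 12/59 = 0.203390: log2(p) = -2.297681, -p*log2(p) = 0.467325
H = 0.529056 + 0.502310 + 0.467325 + 0.467325 = 1.966016

H = 1.966 bits/symbol


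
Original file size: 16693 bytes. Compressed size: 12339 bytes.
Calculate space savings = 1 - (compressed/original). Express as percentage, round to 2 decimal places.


ratio = compressed/original = 12339/16693 = 0.739172
savings = 1 - ratio = 1 - 0.739172 = 0.260828
as a percentage: 0.260828 * 100 = 26.08%

Space savings = 1 - 12339/16693 = 26.08%


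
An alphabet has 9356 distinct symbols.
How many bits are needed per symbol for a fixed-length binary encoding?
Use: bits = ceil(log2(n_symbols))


log2(9356) = 13.1917
Bracket: 2^13 = 8192 < 9356 <= 2^14 = 16384
So ceil(log2(9356)) = 14

bits = ceil(log2(9356)) = ceil(13.1917) = 14 bits


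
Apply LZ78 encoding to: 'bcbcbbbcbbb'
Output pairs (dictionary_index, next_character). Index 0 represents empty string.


LZ78 encoding steps:
Dictionary: {0: ''}
Step 1: w='' (idx 0), next='b' -> output (0, 'b'), add 'b' as idx 1
Step 2: w='' (idx 0), next='c' -> output (0, 'c'), add 'c' as idx 2
Step 3: w='b' (idx 1), next='c' -> output (1, 'c'), add 'bc' as idx 3
Step 4: w='b' (idx 1), next='b' -> output (1, 'b'), add 'bb' as idx 4
Step 5: w='bc' (idx 3), next='b' -> output (3, 'b'), add 'bcb' as idx 5
Step 6: w='bb' (idx 4), end of input -> output (4, '')


Encoded: [(0, 'b'), (0, 'c'), (1, 'c'), (1, 'b'), (3, 'b'), (4, '')]


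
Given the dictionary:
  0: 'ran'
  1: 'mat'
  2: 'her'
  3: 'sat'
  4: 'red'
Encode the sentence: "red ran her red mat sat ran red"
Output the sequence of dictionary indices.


Look up each word in the dictionary:
  'red' -> 4
  'ran' -> 0
  'her' -> 2
  'red' -> 4
  'mat' -> 1
  'sat' -> 3
  'ran' -> 0
  'red' -> 4

Encoded: [4, 0, 2, 4, 1, 3, 0, 4]


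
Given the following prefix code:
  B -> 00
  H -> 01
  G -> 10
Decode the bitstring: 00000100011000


Decoding step by step:
Bits 00 -> B
Bits 00 -> B
Bits 01 -> H
Bits 00 -> B
Bits 01 -> H
Bits 10 -> G
Bits 00 -> B


Decoded message: BBHBHGB


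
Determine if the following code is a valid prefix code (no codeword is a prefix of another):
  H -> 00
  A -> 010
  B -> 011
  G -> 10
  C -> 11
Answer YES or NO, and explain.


Checking each pair (does one codeword prefix another?):
  H='00' vs A='010': no prefix
  H='00' vs B='011': no prefix
  H='00' vs G='10': no prefix
  H='00' vs C='11': no prefix
  A='010' vs H='00': no prefix
  A='010' vs B='011': no prefix
  A='010' vs G='10': no prefix
  A='010' vs C='11': no prefix
  B='011' vs H='00': no prefix
  B='011' vs A='010': no prefix
  B='011' vs G='10': no prefix
  B='011' vs C='11': no prefix
  G='10' vs H='00': no prefix
  G='10' vs A='010': no prefix
  G='10' vs B='011': no prefix
  G='10' vs C='11': no prefix
  C='11' vs H='00': no prefix
  C='11' vs A='010': no prefix
  C='11' vs B='011': no prefix
  C='11' vs G='10': no prefix
No violation found over all pairs.

YES -- this is a valid prefix code. No codeword is a prefix of any other codeword.


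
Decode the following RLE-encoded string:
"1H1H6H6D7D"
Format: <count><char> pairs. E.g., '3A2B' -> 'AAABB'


Expanding each <count><char> pair:
  1H -> 'H'
  1H -> 'H'
  6H -> 'HHHHHH'
  6D -> 'DDDDDD'
  7D -> 'DDDDDDD'

Decoded = HHHHHHHHDDDDDDDDDDDDD


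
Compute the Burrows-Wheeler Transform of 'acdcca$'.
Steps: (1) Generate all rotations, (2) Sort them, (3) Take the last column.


Rotations (sorted):
  0: $acdcca -> last char: a
  1: a$acdcc -> last char: c
  2: acdcca$ -> last char: $
  3: ca$acdc -> last char: c
  4: cca$acd -> last char: d
  5: cdcca$a -> last char: a
  6: dcca$ac -> last char: c


BWT = ac$cdac


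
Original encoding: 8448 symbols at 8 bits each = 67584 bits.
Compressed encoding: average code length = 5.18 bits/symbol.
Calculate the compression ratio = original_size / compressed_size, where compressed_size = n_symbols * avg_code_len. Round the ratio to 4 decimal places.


original_size = n_symbols * orig_bits = 8448 * 8 = 67584 bits
compressed_size = n_symbols * avg_code_len = 8448 * 5.18 = 43760.64 bits
ratio = original_size / compressed_size = 67584 / 43760.64 = 1.5444

Compression ratio = 1.5444


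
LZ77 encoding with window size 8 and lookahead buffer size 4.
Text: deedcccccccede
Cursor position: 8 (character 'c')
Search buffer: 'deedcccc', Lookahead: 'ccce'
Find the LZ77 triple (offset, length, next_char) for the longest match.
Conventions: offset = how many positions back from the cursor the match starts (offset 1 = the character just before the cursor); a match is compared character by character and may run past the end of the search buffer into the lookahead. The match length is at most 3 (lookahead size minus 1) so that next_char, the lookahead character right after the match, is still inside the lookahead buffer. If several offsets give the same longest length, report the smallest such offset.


Try each offset into the search buffer:
  offset=1 (pos 7, char 'c'): match length 3
  offset=2 (pos 6, char 'c'): match length 3
  offset=3 (pos 5, char 'c'): match length 3
  offset=4 (pos 4, char 'c'): match length 3
  offset=5 (pos 3, char 'd'): match length 0
  offset=6 (pos 2, char 'e'): match length 0
  offset=7 (pos 1, char 'e'): match length 0
  offset=8 (pos 0, char 'd'): match length 0
Longest match has length 3, found at offsets 1, 2, 3, 4; take the smallest, offset 1.
next_char = character at position 8 + 3 = 11 -> 'e'

Best match: offset=1, length=3 (matching 'ccc' starting at position 7)
LZ77 triple: (1, 3, 'e')


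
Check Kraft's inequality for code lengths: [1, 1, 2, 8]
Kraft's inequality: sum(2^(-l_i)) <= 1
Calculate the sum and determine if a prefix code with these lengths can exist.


Sum = 2^(-1) + 2^(-1) + 2^(-2) + 2^(-8)
    = 0.5 + 0.5 + 0.25 + 0.00390625
    = 321/256 = 1.25390625
Since 1.25390625 > 1, Kraft's inequality is NOT satisfied.
A prefix code with these lengths CANNOT exist.

Kraft sum = 1.25390625. Not satisfied.


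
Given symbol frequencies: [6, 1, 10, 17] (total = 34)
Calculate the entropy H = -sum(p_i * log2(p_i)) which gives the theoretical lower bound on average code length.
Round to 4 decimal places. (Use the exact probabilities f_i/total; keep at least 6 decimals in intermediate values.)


Per-symbol terms -p_i * log2(p_i) with p_i = f_i/34:
  p = 6/34 = 0.176471: log2(p) = -2.502500, -p*log2(p) = 0.441618
  p = 1/34 = 0.029412: log2(p) = -5.087463, -p*log2(p) = 0.149631
  p = 10/34 = 0.294118: log2(p) = -1.765535, -p*log2(p) = 0.519275
  p = 17/34 = 0.500000: log2(p) = -1.000000, -p*log2(p) = 0.500000
H = 0.441618 + 0.149631 + 0.519275 + 0.500000 = 1.610524

H = 1.6105 bits/symbol


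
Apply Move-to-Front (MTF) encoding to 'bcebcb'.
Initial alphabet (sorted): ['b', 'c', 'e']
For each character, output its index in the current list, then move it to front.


MTF encoding:
'b': index 0 in ['b', 'c', 'e'] -> ['b', 'c', 'e']
'c': index 1 in ['b', 'c', 'e'] -> ['c', 'b', 'e']
'e': index 2 in ['c', 'b', 'e'] -> ['e', 'c', 'b']
'b': index 2 in ['e', 'c', 'b'] -> ['b', 'e', 'c']
'c': index 2 in ['b', 'e', 'c'] -> ['c', 'b', 'e']
'b': index 1 in ['c', 'b', 'e'] -> ['b', 'c', 'e']


Output: [0, 1, 2, 2, 2, 1]


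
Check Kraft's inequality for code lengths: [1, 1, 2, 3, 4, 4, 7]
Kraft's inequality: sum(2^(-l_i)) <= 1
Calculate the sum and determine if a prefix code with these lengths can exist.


Sum = 2^(-1) + 2^(-1) + 2^(-2) + 2^(-3) + 2^(-4) + 2^(-4) + 2^(-7)
    = 0.5 + 0.5 + 0.25 + 0.125 + 0.0625 + 0.0625 + 0.0078125
    = 193/128 = 1.5078125
Since 1.5078125 > 1, Kraft's inequality is NOT satisfied.
A prefix code with these lengths CANNOT exist.

Kraft sum = 1.5078125. Not satisfied.


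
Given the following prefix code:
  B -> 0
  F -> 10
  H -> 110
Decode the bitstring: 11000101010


Decoding step by step:
Bits 110 -> H
Bits 0 -> B
Bits 0 -> B
Bits 10 -> F
Bits 10 -> F
Bits 10 -> F


Decoded message: HBBFFF


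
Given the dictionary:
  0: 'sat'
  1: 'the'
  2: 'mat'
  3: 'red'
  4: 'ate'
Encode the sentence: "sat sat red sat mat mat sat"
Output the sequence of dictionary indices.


Look up each word in the dictionary:
  'sat' -> 0
  'sat' -> 0
  'red' -> 3
  'sat' -> 0
  'mat' -> 2
  'mat' -> 2
  'sat' -> 0

Encoded: [0, 0, 3, 0, 2, 2, 0]


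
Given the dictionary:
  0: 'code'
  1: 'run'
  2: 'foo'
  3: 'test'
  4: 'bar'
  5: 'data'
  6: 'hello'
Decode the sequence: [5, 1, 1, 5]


Look up each index in the dictionary:
  5 -> 'data'
  1 -> 'run'
  1 -> 'run'
  5 -> 'data'

Decoded: "data run run data"


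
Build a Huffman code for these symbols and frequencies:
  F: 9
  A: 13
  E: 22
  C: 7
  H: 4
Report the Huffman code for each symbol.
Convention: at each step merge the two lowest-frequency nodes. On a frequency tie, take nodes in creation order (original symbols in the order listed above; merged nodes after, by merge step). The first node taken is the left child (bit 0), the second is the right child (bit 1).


Huffman tree construction:
Step 1: Merge H(4) + C(7) = 11
Step 2: Merge F(9) + (H+C)(11) = 20
Step 3: Merge A(13) + (F+(H+C))(20) = 33
Step 4: Merge E(22) + (A+(F+(H+C)))(33) = 55
Read each symbol's code off the tree from the root (left child = 0, right child = 1).

Codes:
  F: 110 (length 3)
  A: 10 (length 2)
  E: 0 (length 1)
  C: 1111 (length 4)
  H: 1110 (length 4)
Average code length: 119/55 = 2.1636 bits/symbol


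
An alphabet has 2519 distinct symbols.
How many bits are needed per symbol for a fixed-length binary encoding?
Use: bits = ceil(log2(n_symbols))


log2(2519) = 11.2986
Bracket: 2^11 = 2048 < 2519 <= 2^12 = 4096
So ceil(log2(2519)) = 12

bits = ceil(log2(2519)) = ceil(11.2986) = 12 bits


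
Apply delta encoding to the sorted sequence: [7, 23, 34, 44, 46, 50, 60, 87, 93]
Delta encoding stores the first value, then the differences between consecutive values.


First value: 7
Deltas:
  23 - 7 = 16
  34 - 23 = 11
  44 - 34 = 10
  46 - 44 = 2
  50 - 46 = 4
  60 - 50 = 10
  87 - 60 = 27
  93 - 87 = 6


Delta encoded: [7, 16, 11, 10, 2, 4, 10, 27, 6]


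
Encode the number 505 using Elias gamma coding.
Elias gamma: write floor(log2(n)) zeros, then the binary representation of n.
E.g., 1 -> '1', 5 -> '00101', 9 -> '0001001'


num_bits = floor(log2(505)) + 1 = 9
leading_zeros = num_bits - 1 = 8
binary(505) = 111111001

Elias gamma(505) = '00000000' + '111111001' = 00000000111111001 (17 bits)


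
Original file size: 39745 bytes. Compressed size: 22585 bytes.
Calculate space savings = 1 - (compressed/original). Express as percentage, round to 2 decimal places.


ratio = compressed/original = 22585/39745 = 0.568248
savings = 1 - ratio = 1 - 0.568248 = 0.431752
as a percentage: 0.431752 * 100 = 43.18%

Space savings = 1 - 22585/39745 = 43.18%


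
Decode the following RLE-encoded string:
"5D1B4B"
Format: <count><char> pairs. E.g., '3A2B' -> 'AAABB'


Expanding each <count><char> pair:
  5D -> 'DDDDD'
  1B -> 'B'
  4B -> 'BBBB'

Decoded = DDDDDBBBBB


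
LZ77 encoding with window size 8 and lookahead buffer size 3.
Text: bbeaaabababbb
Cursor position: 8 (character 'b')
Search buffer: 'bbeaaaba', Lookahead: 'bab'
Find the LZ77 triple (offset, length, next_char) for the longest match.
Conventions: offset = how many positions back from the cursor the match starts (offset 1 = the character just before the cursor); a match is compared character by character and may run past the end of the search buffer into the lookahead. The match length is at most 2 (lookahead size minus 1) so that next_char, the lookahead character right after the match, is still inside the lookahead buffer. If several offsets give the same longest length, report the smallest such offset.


Try each offset into the search buffer:
  offset=1 (pos 7, char 'a'): match length 0
  offset=2 (pos 6, char 'b'): match length 2
  offset=3 (pos 5, char 'a'): match length 0
  offset=4 (pos 4, char 'a'): match length 0
  offset=5 (pos 3, char 'a'): match length 0
  offset=6 (pos 2, char 'e'): match length 0
  offset=7 (pos 1, char 'b'): match length 1
  offset=8 (pos 0, char 'b'): match length 1
Longest match has length 2 at offset 2.
next_char = character at position 8 + 2 = 10 -> 'b'

Best match: offset=2, length=2 (matching 'ba' starting at position 6)
LZ77 triple: (2, 2, 'b')


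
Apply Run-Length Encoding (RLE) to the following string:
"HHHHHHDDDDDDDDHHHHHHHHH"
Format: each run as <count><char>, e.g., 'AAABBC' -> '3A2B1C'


Scanning runs left to right:
  i=0: run of 'H' x 6 -> '6H'
  i=6: run of 'D' x 8 -> '8D'
  i=14: run of 'H' x 9 -> '9H'

RLE = 6H8D9H


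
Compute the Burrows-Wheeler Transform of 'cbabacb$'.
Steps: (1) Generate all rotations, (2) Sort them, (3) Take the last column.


Rotations (sorted):
  0: $cbabacb -> last char: b
  1: abacb$cb -> last char: b
  2: acb$cbab -> last char: b
  3: b$cbabac -> last char: c
  4: babacb$c -> last char: c
  5: bacb$cba -> last char: a
  6: cb$cbaba -> last char: a
  7: cbabacb$ -> last char: $


BWT = bbbccaa$


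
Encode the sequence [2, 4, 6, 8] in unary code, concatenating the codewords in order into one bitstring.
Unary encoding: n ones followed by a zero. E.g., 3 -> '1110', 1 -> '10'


Encode each number as n ones followed by a terminating 0:
  2 -> 110 (3 bits)
  4 -> 11110 (5 bits)
  6 -> 1111110 (7 bits)
  8 -> 111111110 (9 bits)
Total length = 3 + 5 + 7 + 9 = 24 bits.

Unary([2, 4, 6, 8]) = 110111101111110111111110 (24 bits)


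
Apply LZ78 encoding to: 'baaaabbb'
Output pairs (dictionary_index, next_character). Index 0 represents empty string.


LZ78 encoding steps:
Dictionary: {0: ''}
Step 1: w='' (idx 0), next='b' -> output (0, 'b'), add 'b' as idx 1
Step 2: w='' (idx 0), next='a' -> output (0, 'a'), add 'a' as idx 2
Step 3: w='a' (idx 2), next='a' -> output (2, 'a'), add 'aa' as idx 3
Step 4: w='a' (idx 2), next='b' -> output (2, 'b'), add 'ab' as idx 4
Step 5: w='b' (idx 1), next='b' -> output (1, 'b'), add 'bb' as idx 5


Encoded: [(0, 'b'), (0, 'a'), (2, 'a'), (2, 'b'), (1, 'b')]


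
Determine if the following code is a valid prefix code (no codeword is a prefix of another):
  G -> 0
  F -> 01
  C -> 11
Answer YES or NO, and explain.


Checking each pair (does one codeword prefix another?):
  G='0' vs F='01': prefix -- VIOLATION

NO -- this is NOT a valid prefix code. G (0) is a prefix of F (01).


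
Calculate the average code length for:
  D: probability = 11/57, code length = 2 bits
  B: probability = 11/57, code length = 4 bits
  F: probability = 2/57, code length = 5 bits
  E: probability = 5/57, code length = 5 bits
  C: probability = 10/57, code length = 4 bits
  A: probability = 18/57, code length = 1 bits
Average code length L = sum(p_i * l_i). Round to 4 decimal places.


Weighted contributions p_i * l_i:
  D: (11/57) * 2 = 22/57
  B: (11/57) * 4 = 44/57
  F: (2/57) * 5 = 10/57
  E: (5/57) * 5 = 25/57
  C: (10/57) * 4 = 40/57
  A: (18/57) * 1 = 18/57
Sum = (22 + 44 + 10 + 25 + 40 + 18)/57 = 159/57

L = 159/57 = 2.7895 bits/symbol


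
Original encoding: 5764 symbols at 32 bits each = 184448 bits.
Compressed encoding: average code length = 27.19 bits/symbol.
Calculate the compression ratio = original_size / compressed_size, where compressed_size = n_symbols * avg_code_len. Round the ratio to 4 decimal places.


original_size = n_symbols * orig_bits = 5764 * 32 = 184448 bits
compressed_size = n_symbols * avg_code_len = 5764 * 27.19 = 156723.16 bits
ratio = original_size / compressed_size = 184448 / 156723.16 = 1.1769

Compression ratio = 1.1769


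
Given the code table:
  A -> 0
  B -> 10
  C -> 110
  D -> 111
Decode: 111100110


Decoding:
111 -> D
10 -> B
0 -> A
110 -> C


Result: DBAC


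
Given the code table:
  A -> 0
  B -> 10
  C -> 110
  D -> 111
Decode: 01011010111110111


Decoding:
0 -> A
10 -> B
110 -> C
10 -> B
111 -> D
110 -> C
111 -> D


Result: ABCBDCD


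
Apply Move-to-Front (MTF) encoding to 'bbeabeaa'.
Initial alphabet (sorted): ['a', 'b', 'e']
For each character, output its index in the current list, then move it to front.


MTF encoding:
'b': index 1 in ['a', 'b', 'e'] -> ['b', 'a', 'e']
'b': index 0 in ['b', 'a', 'e'] -> ['b', 'a', 'e']
'e': index 2 in ['b', 'a', 'e'] -> ['e', 'b', 'a']
'a': index 2 in ['e', 'b', 'a'] -> ['a', 'e', 'b']
'b': index 2 in ['a', 'e', 'b'] -> ['b', 'a', 'e']
'e': index 2 in ['b', 'a', 'e'] -> ['e', 'b', 'a']
'a': index 2 in ['e', 'b', 'a'] -> ['a', 'e', 'b']
'a': index 0 in ['a', 'e', 'b'] -> ['a', 'e', 'b']


Output: [1, 0, 2, 2, 2, 2, 2, 0]


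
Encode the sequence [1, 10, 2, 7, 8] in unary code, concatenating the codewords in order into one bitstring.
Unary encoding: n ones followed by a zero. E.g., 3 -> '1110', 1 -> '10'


Encode each number as n ones followed by a terminating 0:
  1 -> 10 (2 bits)
  10 -> 11111111110 (11 bits)
  2 -> 110 (3 bits)
  7 -> 11111110 (8 bits)
  8 -> 111111110 (9 bits)
Total length = 2 + 11 + 3 + 8 + 9 = 33 bits.

Unary([1, 10, 2, 7, 8]) = 101111111111011011111110111111110 (33 bits)
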